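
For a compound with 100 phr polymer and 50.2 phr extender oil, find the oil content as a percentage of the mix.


Oil % = oil / (100 + oil) * 100
= 50.2 / (100 + 50.2) * 100
= 50.2 / 150.2 * 100
= 33.42%

33.42%


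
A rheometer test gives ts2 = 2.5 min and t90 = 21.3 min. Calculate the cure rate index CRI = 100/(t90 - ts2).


CRI = 100 / (t90 - ts2)
= 100 / (21.3 - 2.5)
= 100 / 18.8
= 5.32 min^-1

5.32 min^-1


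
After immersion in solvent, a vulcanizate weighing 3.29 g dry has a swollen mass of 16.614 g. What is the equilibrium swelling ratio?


Q = W_swollen / W_dry
Q = 16.614 / 3.29
Q = 5.05

Q = 5.05


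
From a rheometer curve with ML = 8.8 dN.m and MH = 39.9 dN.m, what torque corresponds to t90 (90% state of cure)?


M90 = ML + 0.9 * (MH - ML)
M90 = 8.8 + 0.9 * (39.9 - 8.8)
M90 = 8.8 + 0.9 * 31.1
M90 = 36.79 dN.m

36.79 dN.m


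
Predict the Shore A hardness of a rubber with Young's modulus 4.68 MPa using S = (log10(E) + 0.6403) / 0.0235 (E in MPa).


log10(E) = 0.0235*S - 0.6403  =>  S = (log10(E) + 0.6403) / 0.0235
log10(4.68) = 0.670246
S = (0.670246 + 0.6403) / 0.0235 = 1.310546 / 0.0235
S = 55.8

Shore A = 55.8


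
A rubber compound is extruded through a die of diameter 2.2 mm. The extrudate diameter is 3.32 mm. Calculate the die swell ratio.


Die swell ratio = D_extrudate / D_die
= 3.32 / 2.2
= 1.509

Die swell = 1.509


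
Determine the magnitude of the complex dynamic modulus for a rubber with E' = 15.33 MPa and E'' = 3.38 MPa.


|E*| = sqrt(E'^2 + E''^2)
= sqrt(15.33^2 + 3.38^2)
= sqrt(235.0089 + 11.4244)
= 15.698 MPa

15.698 MPa


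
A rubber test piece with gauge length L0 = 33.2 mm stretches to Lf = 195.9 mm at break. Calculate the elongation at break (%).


Elongation = (Lf - L0) / L0 * 100
= (195.9 - 33.2) / 33.2 * 100
= 162.7 / 33.2 * 100
= 490.1%

490.1%


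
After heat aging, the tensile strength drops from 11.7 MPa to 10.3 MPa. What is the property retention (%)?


Retention = aged / original * 100
= 10.3 / 11.7 * 100
= 88.0%

88.0%


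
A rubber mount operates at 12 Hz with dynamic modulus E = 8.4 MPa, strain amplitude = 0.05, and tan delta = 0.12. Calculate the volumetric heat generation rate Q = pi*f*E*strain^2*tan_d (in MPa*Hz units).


Q = pi * f * E * strain^2 * tan_d
= pi * 12 * 8.4 * 0.05^2 * 0.12
= pi * 12 * 8.4 * 0.0025 * 0.12
= 0.0950

Q = 0.0950


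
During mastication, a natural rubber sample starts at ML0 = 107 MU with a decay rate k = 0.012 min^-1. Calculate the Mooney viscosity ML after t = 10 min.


ML = ML0 * exp(-k * t)
ML = 107 * exp(-0.012 * 10)
ML = 107 * 0.8869
ML = 94.9 MU

94.9 MU


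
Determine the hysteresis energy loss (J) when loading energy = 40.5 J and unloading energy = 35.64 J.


Hysteresis loss = loading - unloading
= 40.5 - 35.64
= 4.86 J

4.86 J


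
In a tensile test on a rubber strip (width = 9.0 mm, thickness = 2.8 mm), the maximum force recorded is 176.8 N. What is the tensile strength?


Area = width * thickness = 9.0 * 2.8 = 25.2 mm^2
TS = force / area = 176.8 / 25.2 = 7.02 MPa

7.02 MPa


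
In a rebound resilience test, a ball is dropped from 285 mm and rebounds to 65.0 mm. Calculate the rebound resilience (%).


Resilience = h_rebound / h_drop * 100
= 65.0 / 285 * 100
= 22.8%

22.8%


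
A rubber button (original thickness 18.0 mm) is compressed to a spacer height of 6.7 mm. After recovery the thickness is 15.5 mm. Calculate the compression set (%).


CS = (t0 - recovered) / (t0 - ts) * 100
= (18.0 - 15.5) / (18.0 - 6.7) * 100
= 2.5 / 11.3 * 100
= 22.1%

22.1%


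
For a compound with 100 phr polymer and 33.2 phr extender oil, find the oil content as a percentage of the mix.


Oil % = oil / (100 + oil) * 100
= 33.2 / (100 + 33.2) * 100
= 33.2 / 133.2 * 100
= 24.92%

24.92%


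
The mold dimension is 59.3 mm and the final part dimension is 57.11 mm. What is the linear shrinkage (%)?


Shrinkage = (mold - part) / mold * 100
= (59.3 - 57.11) / 59.3 * 100
= 2.19 / 59.3 * 100
= 3.69%

3.69%


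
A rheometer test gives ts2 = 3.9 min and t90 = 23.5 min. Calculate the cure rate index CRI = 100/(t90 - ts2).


CRI = 100 / (t90 - ts2)
= 100 / (23.5 - 3.9)
= 100 / 19.6
= 5.1 min^-1

5.1 min^-1


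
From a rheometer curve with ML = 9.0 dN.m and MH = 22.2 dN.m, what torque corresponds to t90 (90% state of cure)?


M90 = ML + 0.9 * (MH - ML)
M90 = 9.0 + 0.9 * (22.2 - 9.0)
M90 = 9.0 + 0.9 * 13.2
M90 = 20.88 dN.m

20.88 dN.m


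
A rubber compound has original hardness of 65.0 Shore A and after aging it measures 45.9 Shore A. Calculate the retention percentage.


Retention = aged / original * 100
= 45.9 / 65.0 * 100
= 70.6%

70.6%


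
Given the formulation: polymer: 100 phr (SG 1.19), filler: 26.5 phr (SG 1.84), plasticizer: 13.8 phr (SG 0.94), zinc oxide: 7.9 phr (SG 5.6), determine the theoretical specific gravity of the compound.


Sum of weights = 148.2
Volume contributions:
  polymer: 100/1.19 = 84.0336
  filler: 26.5/1.84 = 14.4022
  plasticizer: 13.8/0.94 = 14.6809
  zinc oxide: 7.9/5.6 = 1.4107
Sum of volumes = 114.5274
SG = 148.2 / 114.5274 = 1.294

SG = 1.294


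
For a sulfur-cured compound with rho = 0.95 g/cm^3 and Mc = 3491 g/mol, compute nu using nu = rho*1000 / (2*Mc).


nu = rho * 1000 / (2 * Mc)
nu = 0.95 * 1000 / (2 * 3491)
nu = 950.0 / 6982
nu = 0.1361 mol/L

0.1361 mol/L


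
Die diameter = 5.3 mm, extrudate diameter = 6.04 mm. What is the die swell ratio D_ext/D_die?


Die swell ratio = D_extrudate / D_die
= 6.04 / 5.3
= 1.14

Die swell = 1.14


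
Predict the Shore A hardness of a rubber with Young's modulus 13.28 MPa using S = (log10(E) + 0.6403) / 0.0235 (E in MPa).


log10(E) = 0.0235*S - 0.6403  =>  S = (log10(E) + 0.6403) / 0.0235
log10(13.28) = 1.123198
S = (1.123198 + 0.6403) / 0.0235 = 1.763498 / 0.0235
S = 75.0

Shore A = 75.0


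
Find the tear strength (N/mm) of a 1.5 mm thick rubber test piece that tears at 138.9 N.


Tear strength = force / thickness
= 138.9 / 1.5
= 92.6 N/mm

92.6 N/mm


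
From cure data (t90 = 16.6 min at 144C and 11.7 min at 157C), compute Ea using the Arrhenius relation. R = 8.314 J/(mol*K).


T1 = 417.15 K, T2 = 430.15 K
1/T1 - 1/T2 = 7.2449e-05
ln(t1/t2) = ln(16.6/11.7) = 0.3498
Ea = 8.314 * 0.3498 / 7.2449e-05 = 40143.5567 J/mol
Ea = 40.14 kJ/mol

40.14 kJ/mol


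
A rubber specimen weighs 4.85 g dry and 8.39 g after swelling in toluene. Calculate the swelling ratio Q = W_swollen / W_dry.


Q = W_swollen / W_dry
Q = 8.39 / 4.85
Q = 1.73

Q = 1.73


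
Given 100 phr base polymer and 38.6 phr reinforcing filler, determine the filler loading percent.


Filler % = filler / (rubber + filler) * 100
= 38.6 / (100 + 38.6) * 100
= 38.6 / 138.6 * 100
= 27.85%

27.85%


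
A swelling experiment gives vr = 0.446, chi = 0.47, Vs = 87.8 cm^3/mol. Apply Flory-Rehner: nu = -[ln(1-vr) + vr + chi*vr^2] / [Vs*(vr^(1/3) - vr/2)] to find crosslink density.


ln(1 - vr) = ln(1 - 0.446) = -0.5906
Numerator = -((-0.5906) + 0.446 + 0.47 * 0.446^2) = 0.0511
Denominator = 87.8 * (0.446^(1/3) - 0.446/2) = 47.5026
nu = 0.0511 / 47.5026 = 0.0011 mol/cm^3

0.0011 mol/cm^3


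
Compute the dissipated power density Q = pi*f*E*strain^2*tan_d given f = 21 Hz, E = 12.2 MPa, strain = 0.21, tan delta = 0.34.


Q = pi * f * E * strain^2 * tan_d
= pi * 21 * 12.2 * 0.21^2 * 0.34
= pi * 21 * 12.2 * 0.0441 * 0.34
= 12.0683

Q = 12.0683


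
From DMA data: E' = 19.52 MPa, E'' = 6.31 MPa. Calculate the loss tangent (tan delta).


tan delta = E'' / E'
= 6.31 / 19.52
= 0.3233

tan delta = 0.3233


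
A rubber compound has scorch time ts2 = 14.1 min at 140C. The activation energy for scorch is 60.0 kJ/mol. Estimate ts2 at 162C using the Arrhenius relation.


Convert temperatures: T1 = 140 + 273.15 = 413.15 K, T2 = 162 + 273.15 = 435.15 K
ts2_new = 14.1 * exp(60000 / 8.314 * (1/435.15 - 1/413.15))
1/T2 - 1/T1 = -1.2237e-04
ts2_new = 5.83 min

5.83 min


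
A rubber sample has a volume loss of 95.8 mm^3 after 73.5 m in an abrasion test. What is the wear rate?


Rate = volume_loss / distance
= 95.8 / 73.5
= 1.303 mm^3/m

1.303 mm^3/m


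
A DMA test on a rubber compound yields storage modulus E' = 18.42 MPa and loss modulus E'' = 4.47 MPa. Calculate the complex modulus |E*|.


|E*| = sqrt(E'^2 + E''^2)
= sqrt(18.42^2 + 4.47^2)
= sqrt(339.2964 + 19.9809)
= 18.955 MPa

18.955 MPa


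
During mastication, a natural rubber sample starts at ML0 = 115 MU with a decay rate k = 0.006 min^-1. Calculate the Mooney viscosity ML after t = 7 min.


ML = ML0 * exp(-k * t)
ML = 115 * exp(-0.006 * 7)
ML = 115 * 0.9589
ML = 110.27 MU

110.27 MU


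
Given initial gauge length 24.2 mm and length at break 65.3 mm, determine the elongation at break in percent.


Elongation = (Lf - L0) / L0 * 100
= (65.3 - 24.2) / 24.2 * 100
= 41.1 / 24.2 * 100
= 169.8%

169.8%


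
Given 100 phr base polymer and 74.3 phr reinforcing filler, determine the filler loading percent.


Filler % = filler / (rubber + filler) * 100
= 74.3 / (100 + 74.3) * 100
= 74.3 / 174.3 * 100
= 42.63%

42.63%


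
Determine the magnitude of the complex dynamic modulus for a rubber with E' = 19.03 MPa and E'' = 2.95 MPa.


|E*| = sqrt(E'^2 + E''^2)
= sqrt(19.03^2 + 2.95^2)
= sqrt(362.1409 + 8.7025)
= 19.257 MPa

19.257 MPa


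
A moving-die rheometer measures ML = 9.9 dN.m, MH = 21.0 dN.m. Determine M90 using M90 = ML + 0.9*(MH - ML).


M90 = ML + 0.9 * (MH - ML)
M90 = 9.9 + 0.9 * (21.0 - 9.9)
M90 = 9.9 + 0.9 * 11.1
M90 = 19.89 dN.m

19.89 dN.m


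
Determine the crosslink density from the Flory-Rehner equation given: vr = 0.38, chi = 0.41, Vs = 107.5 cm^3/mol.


ln(1 - vr) = ln(1 - 0.38) = -0.4780
Numerator = -((-0.4780) + 0.38 + 0.41 * 0.38^2) = 0.0388
Denominator = 107.5 * (0.38^(1/3) - 0.38/2) = 57.4389
nu = 0.0388 / 57.4389 = 6.7605e-04 mol/cm^3

6.7605e-04 mol/cm^3


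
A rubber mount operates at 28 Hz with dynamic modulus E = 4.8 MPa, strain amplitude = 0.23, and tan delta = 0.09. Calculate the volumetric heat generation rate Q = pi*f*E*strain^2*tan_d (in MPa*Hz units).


Q = pi * f * E * strain^2 * tan_d
= pi * 28 * 4.8 * 0.23^2 * 0.09
= pi * 28 * 4.8 * 0.0529 * 0.09
= 2.0102

Q = 2.0102


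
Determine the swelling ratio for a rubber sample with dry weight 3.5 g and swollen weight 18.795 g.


Q = W_swollen / W_dry
Q = 18.795 / 3.5
Q = 5.37

Q = 5.37


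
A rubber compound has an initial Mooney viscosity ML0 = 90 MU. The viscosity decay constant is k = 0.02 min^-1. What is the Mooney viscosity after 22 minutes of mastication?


ML = ML0 * exp(-k * t)
ML = 90 * exp(-0.02 * 22)
ML = 90 * 0.6440
ML = 57.96 MU

57.96 MU


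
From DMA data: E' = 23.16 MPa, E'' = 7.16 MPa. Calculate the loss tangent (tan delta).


tan delta = E'' / E'
= 7.16 / 23.16
= 0.3092

tan delta = 0.3092


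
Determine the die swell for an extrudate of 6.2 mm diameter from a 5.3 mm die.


Die swell ratio = D_extrudate / D_die
= 6.2 / 5.3
= 1.17

Die swell = 1.17


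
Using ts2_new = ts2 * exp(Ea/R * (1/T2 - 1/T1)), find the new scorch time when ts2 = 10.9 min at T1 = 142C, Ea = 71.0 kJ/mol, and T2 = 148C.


Convert temperatures: T1 = 142 + 273.15 = 415.15 K, T2 = 148 + 273.15 = 421.15 K
ts2_new = 10.9 * exp(71000 / 8.314 * (1/421.15 - 1/415.15))
1/T2 - 1/T1 = -3.4317e-05
ts2_new = 8.13 min

8.13 min


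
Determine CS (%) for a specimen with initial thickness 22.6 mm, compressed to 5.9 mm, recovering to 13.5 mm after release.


CS = (t0 - recovered) / (t0 - ts) * 100
= (22.6 - 13.5) / (22.6 - 5.9) * 100
= 9.1 / 16.7 * 100
= 54.5%

54.5%


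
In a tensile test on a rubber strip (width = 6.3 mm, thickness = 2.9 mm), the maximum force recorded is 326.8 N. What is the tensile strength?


Area = width * thickness = 6.3 * 2.9 = 18.27 mm^2
TS = force / area = 326.8 / 18.27 = 17.89 MPa

17.89 MPa


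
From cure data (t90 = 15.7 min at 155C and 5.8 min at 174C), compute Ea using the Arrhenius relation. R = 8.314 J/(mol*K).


T1 = 428.15 K, T2 = 447.15 K
1/T1 - 1/T2 = 9.9244e-05
ln(t1/t2) = ln(15.7/5.8) = 0.9958
Ea = 8.314 * 0.9958 / 9.9244e-05 = 83421.6823 J/mol
Ea = 83.42 kJ/mol

83.42 kJ/mol


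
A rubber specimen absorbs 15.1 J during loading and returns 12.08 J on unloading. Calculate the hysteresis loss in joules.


Hysteresis loss = loading - unloading
= 15.1 - 12.08
= 3.02 J

3.02 J


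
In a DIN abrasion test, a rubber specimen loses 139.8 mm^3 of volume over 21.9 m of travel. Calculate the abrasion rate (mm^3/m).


Rate = volume_loss / distance
= 139.8 / 21.9
= 6.384 mm^3/m

6.384 mm^3/m


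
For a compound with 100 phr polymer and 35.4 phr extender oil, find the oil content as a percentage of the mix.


Oil % = oil / (100 + oil) * 100
= 35.4 / (100 + 35.4) * 100
= 35.4 / 135.4 * 100
= 26.14%

26.14%


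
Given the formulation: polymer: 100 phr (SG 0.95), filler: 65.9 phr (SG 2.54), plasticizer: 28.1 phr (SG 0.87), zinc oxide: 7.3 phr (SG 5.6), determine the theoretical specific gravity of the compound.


Sum of weights = 201.3
Volume contributions:
  polymer: 100/0.95 = 105.2632
  filler: 65.9/2.54 = 25.9449
  plasticizer: 28.1/0.87 = 32.2989
  zinc oxide: 7.3/5.6 = 1.3036
Sum of volumes = 164.8105
SG = 201.3 / 164.8105 = 1.221

SG = 1.221


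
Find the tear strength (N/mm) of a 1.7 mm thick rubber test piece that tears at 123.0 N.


Tear strength = force / thickness
= 123.0 / 1.7
= 72.35 N/mm

72.35 N/mm


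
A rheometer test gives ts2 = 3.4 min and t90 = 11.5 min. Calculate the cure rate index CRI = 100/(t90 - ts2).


CRI = 100 / (t90 - ts2)
= 100 / (11.5 - 3.4)
= 100 / 8.1
= 12.35 min^-1

12.35 min^-1


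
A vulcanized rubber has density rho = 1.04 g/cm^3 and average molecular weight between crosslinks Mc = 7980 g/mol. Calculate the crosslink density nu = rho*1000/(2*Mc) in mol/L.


nu = rho * 1000 / (2 * Mc)
nu = 1.04 * 1000 / (2 * 7980)
nu = 1040.0 / 15960
nu = 0.0652 mol/L

0.0652 mol/L


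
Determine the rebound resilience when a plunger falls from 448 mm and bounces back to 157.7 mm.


Resilience = h_rebound / h_drop * 100
= 157.7 / 448 * 100
= 35.2%

35.2%


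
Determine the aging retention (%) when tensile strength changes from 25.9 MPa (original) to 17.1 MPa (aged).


Retention = aged / original * 100
= 17.1 / 25.9 * 100
= 66.0%

66.0%


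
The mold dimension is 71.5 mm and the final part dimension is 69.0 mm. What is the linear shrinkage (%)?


Shrinkage = (mold - part) / mold * 100
= (71.5 - 69.0) / 71.5 * 100
= 2.5 / 71.5 * 100
= 3.5%

3.5%


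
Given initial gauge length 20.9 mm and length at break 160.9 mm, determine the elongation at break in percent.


Elongation = (Lf - L0) / L0 * 100
= (160.9 - 20.9) / 20.9 * 100
= 140.0 / 20.9 * 100
= 669.9%

669.9%


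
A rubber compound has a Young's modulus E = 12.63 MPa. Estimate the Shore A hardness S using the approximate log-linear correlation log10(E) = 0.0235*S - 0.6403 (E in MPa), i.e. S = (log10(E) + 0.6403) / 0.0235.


log10(E) = 0.0235*S - 0.6403  =>  S = (log10(E) + 0.6403) / 0.0235
log10(12.63) = 1.101403
S = (1.101403 + 0.6403) / 0.0235 = 1.741703 / 0.0235
S = 74.1

Shore A = 74.1


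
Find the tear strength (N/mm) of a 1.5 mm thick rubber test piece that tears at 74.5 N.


Tear strength = force / thickness
= 74.5 / 1.5
= 49.67 N/mm

49.67 N/mm


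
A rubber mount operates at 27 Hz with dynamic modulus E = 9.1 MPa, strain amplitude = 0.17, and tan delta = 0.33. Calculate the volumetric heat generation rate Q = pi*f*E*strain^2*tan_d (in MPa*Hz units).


Q = pi * f * E * strain^2 * tan_d
= pi * 27 * 9.1 * 0.17^2 * 0.33
= pi * 27 * 9.1 * 0.0289 * 0.33
= 7.3615

Q = 7.3615


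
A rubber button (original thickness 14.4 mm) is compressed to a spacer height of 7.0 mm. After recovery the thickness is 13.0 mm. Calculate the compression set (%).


CS = (t0 - recovered) / (t0 - ts) * 100
= (14.4 - 13.0) / (14.4 - 7.0) * 100
= 1.4 / 7.4 * 100
= 18.9%

18.9%


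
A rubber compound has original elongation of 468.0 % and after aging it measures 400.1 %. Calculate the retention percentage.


Retention = aged / original * 100
= 400.1 / 468.0 * 100
= 85.5%

85.5%


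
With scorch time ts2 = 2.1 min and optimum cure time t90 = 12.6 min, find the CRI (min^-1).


CRI = 100 / (t90 - ts2)
= 100 / (12.6 - 2.1)
= 100 / 10.5
= 9.52 min^-1

9.52 min^-1


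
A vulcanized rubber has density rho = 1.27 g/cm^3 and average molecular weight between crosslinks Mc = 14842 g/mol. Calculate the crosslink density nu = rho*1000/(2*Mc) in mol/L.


nu = rho * 1000 / (2 * Mc)
nu = 1.27 * 1000 / (2 * 14842)
nu = 1270.0 / 29684
nu = 0.0428 mol/L

0.0428 mol/L


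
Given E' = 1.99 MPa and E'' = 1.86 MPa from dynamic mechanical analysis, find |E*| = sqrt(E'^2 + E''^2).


|E*| = sqrt(E'^2 + E''^2)
= sqrt(1.99^2 + 1.86^2)
= sqrt(3.9601 + 3.4596)
= 2.724 MPa

2.724 MPa


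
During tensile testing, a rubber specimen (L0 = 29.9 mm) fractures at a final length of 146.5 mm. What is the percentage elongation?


Elongation = (Lf - L0) / L0 * 100
= (146.5 - 29.9) / 29.9 * 100
= 116.6 / 29.9 * 100
= 390.0%

390.0%


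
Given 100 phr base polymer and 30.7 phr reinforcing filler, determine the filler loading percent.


Filler % = filler / (rubber + filler) * 100
= 30.7 / (100 + 30.7) * 100
= 30.7 / 130.7 * 100
= 23.49%

23.49%


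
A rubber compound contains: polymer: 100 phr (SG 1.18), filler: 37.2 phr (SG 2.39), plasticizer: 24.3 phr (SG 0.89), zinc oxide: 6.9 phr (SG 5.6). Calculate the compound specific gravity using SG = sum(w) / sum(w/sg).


Sum of weights = 168.4
Volume contributions:
  polymer: 100/1.18 = 84.7458
  filler: 37.2/2.39 = 15.5649
  plasticizer: 24.3/0.89 = 27.3034
  zinc oxide: 6.9/5.6 = 1.2321
Sum of volumes = 128.8461
SG = 168.4 / 128.8461 = 1.307

SG = 1.307


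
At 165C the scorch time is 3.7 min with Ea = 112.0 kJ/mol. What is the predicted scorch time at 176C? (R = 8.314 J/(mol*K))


Convert temperatures: T1 = 165 + 273.15 = 438.15 K, T2 = 176 + 273.15 = 449.15 K
ts2_new = 3.7 * exp(112000 / 8.314 * (1/449.15 - 1/438.15))
1/T2 - 1/T1 = -5.5896e-05
ts2_new = 1.74 min

1.74 min


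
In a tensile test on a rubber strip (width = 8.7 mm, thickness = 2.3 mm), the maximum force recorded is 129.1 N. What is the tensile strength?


Area = width * thickness = 8.7 * 2.3 = 20.01 mm^2
TS = force / area = 129.1 / 20.01 = 6.45 MPa

6.45 MPa


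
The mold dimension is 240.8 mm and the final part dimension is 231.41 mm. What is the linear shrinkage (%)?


Shrinkage = (mold - part) / mold * 100
= (240.8 - 231.41) / 240.8 * 100
= 9.39 / 240.8 * 100
= 3.9%

3.9%


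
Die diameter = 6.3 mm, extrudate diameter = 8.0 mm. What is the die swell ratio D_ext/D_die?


Die swell ratio = D_extrudate / D_die
= 8.0 / 6.3
= 1.27

Die swell = 1.27


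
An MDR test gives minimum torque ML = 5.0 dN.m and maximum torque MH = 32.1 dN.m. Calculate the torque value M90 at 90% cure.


M90 = ML + 0.9 * (MH - ML)
M90 = 5.0 + 0.9 * (32.1 - 5.0)
M90 = 5.0 + 0.9 * 27.1
M90 = 29.39 dN.m

29.39 dN.m


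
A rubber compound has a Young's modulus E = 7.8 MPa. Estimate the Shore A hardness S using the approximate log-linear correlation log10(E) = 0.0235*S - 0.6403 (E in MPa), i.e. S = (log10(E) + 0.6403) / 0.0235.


log10(E) = 0.0235*S - 0.6403  =>  S = (log10(E) + 0.6403) / 0.0235
log10(7.8) = 0.892095
S = (0.892095 + 0.6403) / 0.0235 = 1.532395 / 0.0235
S = 65.2

Shore A = 65.2


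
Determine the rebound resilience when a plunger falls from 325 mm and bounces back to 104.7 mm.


Resilience = h_rebound / h_drop * 100
= 104.7 / 325 * 100
= 32.2%

32.2%


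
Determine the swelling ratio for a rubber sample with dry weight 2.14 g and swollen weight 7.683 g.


Q = W_swollen / W_dry
Q = 7.683 / 2.14
Q = 3.59

Q = 3.59


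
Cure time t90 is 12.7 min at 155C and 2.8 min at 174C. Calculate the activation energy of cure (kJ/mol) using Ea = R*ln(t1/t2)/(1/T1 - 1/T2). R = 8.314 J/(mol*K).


T1 = 428.15 K, T2 = 447.15 K
1/T1 - 1/T2 = 9.9244e-05
ln(t1/t2) = ln(12.7/2.8) = 1.5120
Ea = 8.314 * 1.5120 / 9.9244e-05 = 126663.7639 J/mol
Ea = 126.66 kJ/mol

126.66 kJ/mol


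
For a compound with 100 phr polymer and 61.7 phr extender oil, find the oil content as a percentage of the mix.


Oil % = oil / (100 + oil) * 100
= 61.7 / (100 + 61.7) * 100
= 61.7 / 161.7 * 100
= 38.16%

38.16%


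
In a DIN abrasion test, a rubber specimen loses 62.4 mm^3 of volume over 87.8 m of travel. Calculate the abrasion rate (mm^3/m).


Rate = volume_loss / distance
= 62.4 / 87.8
= 0.711 mm^3/m

0.711 mm^3/m


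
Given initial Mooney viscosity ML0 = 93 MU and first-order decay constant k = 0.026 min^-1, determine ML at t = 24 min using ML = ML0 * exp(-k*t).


ML = ML0 * exp(-k * t)
ML = 93 * exp(-0.026 * 24)
ML = 93 * 0.5358
ML = 49.83 MU

49.83 MU


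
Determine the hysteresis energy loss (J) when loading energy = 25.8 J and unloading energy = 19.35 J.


Hysteresis loss = loading - unloading
= 25.8 - 19.35
= 6.45 J

6.45 J


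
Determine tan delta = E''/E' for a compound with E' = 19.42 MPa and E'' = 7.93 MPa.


tan delta = E'' / E'
= 7.93 / 19.42
= 0.4083

tan delta = 0.4083


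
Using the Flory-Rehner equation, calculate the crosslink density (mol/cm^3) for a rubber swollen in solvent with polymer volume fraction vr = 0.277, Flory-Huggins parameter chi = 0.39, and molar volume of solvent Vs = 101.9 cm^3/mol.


ln(1 - vr) = ln(1 - 0.277) = -0.3243
Numerator = -((-0.3243) + 0.277 + 0.39 * 0.277^2) = 0.0174
Denominator = 101.9 * (0.277^(1/3) - 0.277/2) = 52.3122
nu = 0.0174 / 52.3122 = 3.3303e-04 mol/cm^3

3.3303e-04 mol/cm^3


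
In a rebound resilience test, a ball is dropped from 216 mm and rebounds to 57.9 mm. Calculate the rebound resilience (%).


Resilience = h_rebound / h_drop * 100
= 57.9 / 216 * 100
= 26.8%

26.8%


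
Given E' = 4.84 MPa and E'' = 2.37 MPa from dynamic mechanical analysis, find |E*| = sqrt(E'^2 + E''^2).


|E*| = sqrt(E'^2 + E''^2)
= sqrt(4.84^2 + 2.37^2)
= sqrt(23.4256 + 5.6169)
= 5.389 MPa

5.389 MPa


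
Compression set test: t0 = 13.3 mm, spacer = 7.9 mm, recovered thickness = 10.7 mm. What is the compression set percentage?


CS = (t0 - recovered) / (t0 - ts) * 100
= (13.3 - 10.7) / (13.3 - 7.9) * 100
= 2.6 / 5.4 * 100
= 48.1%

48.1%


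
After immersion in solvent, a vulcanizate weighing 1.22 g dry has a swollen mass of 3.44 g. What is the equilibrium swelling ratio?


Q = W_swollen / W_dry
Q = 3.44 / 1.22
Q = 2.82

Q = 2.82


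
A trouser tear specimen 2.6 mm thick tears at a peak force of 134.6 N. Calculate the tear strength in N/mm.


Tear strength = force / thickness
= 134.6 / 2.6
= 51.77 N/mm

51.77 N/mm


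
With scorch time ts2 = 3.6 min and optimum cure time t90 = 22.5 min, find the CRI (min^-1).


CRI = 100 / (t90 - ts2)
= 100 / (22.5 - 3.6)
= 100 / 18.9
= 5.29 min^-1

5.29 min^-1


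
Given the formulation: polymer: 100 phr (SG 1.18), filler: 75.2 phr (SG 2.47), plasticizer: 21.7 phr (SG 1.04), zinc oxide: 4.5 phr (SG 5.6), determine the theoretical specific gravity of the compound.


Sum of weights = 201.4
Volume contributions:
  polymer: 100/1.18 = 84.7458
  filler: 75.2/2.47 = 30.4453
  plasticizer: 21.7/1.04 = 20.8654
  zinc oxide: 4.5/5.6 = 0.8036
Sum of volumes = 136.8601
SG = 201.4 / 136.8601 = 1.472

SG = 1.472


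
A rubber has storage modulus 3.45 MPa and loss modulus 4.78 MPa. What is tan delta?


tan delta = E'' / E'
= 4.78 / 3.45
= 1.3855

tan delta = 1.3855


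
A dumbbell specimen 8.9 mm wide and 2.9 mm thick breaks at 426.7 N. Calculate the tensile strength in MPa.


Area = width * thickness = 8.9 * 2.9 = 25.81 mm^2
TS = force / area = 426.7 / 25.81 = 16.53 MPa

16.53 MPa


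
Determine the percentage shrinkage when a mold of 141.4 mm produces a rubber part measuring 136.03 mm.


Shrinkage = (mold - part) / mold * 100
= (141.4 - 136.03) / 141.4 * 100
= 5.37 / 141.4 * 100
= 3.8%

3.8%


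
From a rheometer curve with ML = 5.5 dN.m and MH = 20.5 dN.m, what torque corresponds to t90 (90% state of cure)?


M90 = ML + 0.9 * (MH - ML)
M90 = 5.5 + 0.9 * (20.5 - 5.5)
M90 = 5.5 + 0.9 * 15.0
M90 = 19.0 dN.m

19.0 dN.m


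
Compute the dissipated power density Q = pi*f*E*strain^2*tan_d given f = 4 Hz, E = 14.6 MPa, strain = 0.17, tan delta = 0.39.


Q = pi * f * E * strain^2 * tan_d
= pi * 4 * 14.6 * 0.17^2 * 0.39
= pi * 4 * 14.6 * 0.0289 * 0.39
= 2.0679

Q = 2.0679


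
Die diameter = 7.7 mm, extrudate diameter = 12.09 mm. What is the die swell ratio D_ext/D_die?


Die swell ratio = D_extrudate / D_die
= 12.09 / 7.7
= 1.57

Die swell = 1.57


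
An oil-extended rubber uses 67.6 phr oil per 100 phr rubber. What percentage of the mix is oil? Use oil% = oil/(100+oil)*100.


Oil % = oil / (100 + oil) * 100
= 67.6 / (100 + 67.6) * 100
= 67.6 / 167.6 * 100
= 40.33%

40.33%


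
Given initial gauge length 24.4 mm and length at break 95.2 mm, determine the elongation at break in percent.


Elongation = (Lf - L0) / L0 * 100
= (95.2 - 24.4) / 24.4 * 100
= 70.8 / 24.4 * 100
= 290.2%

290.2%


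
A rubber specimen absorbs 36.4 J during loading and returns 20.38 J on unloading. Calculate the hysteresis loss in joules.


Hysteresis loss = loading - unloading
= 36.4 - 20.38
= 16.02 J

16.02 J


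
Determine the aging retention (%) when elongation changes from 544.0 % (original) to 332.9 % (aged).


Retention = aged / original * 100
= 332.9 / 544.0 * 100
= 61.2%

61.2%


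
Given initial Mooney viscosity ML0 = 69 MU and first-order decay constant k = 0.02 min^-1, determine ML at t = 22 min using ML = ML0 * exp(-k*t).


ML = ML0 * exp(-k * t)
ML = 69 * exp(-0.02 * 22)
ML = 69 * 0.6440
ML = 44.44 MU

44.44 MU


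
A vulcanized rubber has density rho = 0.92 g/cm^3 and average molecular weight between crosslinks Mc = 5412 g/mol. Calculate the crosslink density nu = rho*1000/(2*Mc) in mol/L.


nu = rho * 1000 / (2 * Mc)
nu = 0.92 * 1000 / (2 * 5412)
nu = 920.0 / 10824
nu = 0.0850 mol/L

0.0850 mol/L


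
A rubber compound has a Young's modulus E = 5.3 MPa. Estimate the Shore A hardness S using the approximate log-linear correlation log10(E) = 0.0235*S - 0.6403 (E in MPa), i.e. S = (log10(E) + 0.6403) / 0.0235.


log10(E) = 0.0235*S - 0.6403  =>  S = (log10(E) + 0.6403) / 0.0235
log10(5.3) = 0.724276
S = (0.724276 + 0.6403) / 0.0235 = 1.364576 / 0.0235
S = 58.1

Shore A = 58.1


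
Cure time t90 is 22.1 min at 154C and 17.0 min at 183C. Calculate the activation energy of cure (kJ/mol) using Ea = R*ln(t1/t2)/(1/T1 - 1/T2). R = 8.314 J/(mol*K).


T1 = 427.15 K, T2 = 456.15 K
1/T1 - 1/T2 = 1.4884e-04
ln(t1/t2) = ln(22.1/17.0) = 0.2624
Ea = 8.314 * 0.2624 / 1.4884e-04 = 14655.6402 J/mol
Ea = 14.66 kJ/mol

14.66 kJ/mol


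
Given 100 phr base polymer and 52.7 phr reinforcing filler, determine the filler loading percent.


Filler % = filler / (rubber + filler) * 100
= 52.7 / (100 + 52.7) * 100
= 52.7 / 152.7 * 100
= 34.51%

34.51%


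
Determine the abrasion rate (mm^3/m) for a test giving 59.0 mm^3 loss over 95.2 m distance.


Rate = volume_loss / distance
= 59.0 / 95.2
= 0.62 mm^3/m

0.62 mm^3/m


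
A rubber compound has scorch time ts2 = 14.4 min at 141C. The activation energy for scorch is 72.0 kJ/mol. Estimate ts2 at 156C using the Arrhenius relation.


Convert temperatures: T1 = 141 + 273.15 = 414.15 K, T2 = 156 + 273.15 = 429.15 K
ts2_new = 14.4 * exp(72000 / 8.314 * (1/429.15 - 1/414.15))
1/T2 - 1/T1 = -8.4397e-05
ts2_new = 6.93 min

6.93 min


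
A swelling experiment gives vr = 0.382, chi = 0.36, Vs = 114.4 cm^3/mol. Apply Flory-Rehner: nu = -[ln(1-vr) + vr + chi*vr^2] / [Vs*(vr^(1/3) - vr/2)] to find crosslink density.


ln(1 - vr) = ln(1 - 0.382) = -0.4813
Numerator = -((-0.4813) + 0.382 + 0.36 * 0.382^2) = 0.0467
Denominator = 114.4 * (0.382^(1/3) - 0.382/2) = 61.1564
nu = 0.0467 / 61.1564 = 7.6417e-04 mol/cm^3

7.6417e-04 mol/cm^3


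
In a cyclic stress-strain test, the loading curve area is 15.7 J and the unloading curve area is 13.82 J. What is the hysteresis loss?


Hysteresis loss = loading - unloading
= 15.7 - 13.82
= 1.88 J

1.88 J


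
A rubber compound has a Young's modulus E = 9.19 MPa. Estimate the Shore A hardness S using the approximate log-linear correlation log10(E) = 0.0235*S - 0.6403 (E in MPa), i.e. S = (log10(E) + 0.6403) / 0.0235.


log10(E) = 0.0235*S - 0.6403  =>  S = (log10(E) + 0.6403) / 0.0235
log10(9.19) = 0.963316
S = (0.963316 + 0.6403) / 0.0235 = 1.603616 / 0.0235
S = 68.2

Shore A = 68.2


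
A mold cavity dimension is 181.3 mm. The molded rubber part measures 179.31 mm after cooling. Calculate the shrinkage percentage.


Shrinkage = (mold - part) / mold * 100
= (181.3 - 179.31) / 181.3 * 100
= 1.99 / 181.3 * 100
= 1.1%

1.1%


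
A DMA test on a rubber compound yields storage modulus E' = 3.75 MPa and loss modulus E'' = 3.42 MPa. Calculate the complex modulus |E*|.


|E*| = sqrt(E'^2 + E''^2)
= sqrt(3.75^2 + 3.42^2)
= sqrt(14.0625 + 11.6964)
= 5.075 MPa

5.075 MPa


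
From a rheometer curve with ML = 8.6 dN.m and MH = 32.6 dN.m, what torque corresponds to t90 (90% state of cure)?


M90 = ML + 0.9 * (MH - ML)
M90 = 8.6 + 0.9 * (32.6 - 8.6)
M90 = 8.6 + 0.9 * 24.0
M90 = 30.2 dN.m

30.2 dN.m


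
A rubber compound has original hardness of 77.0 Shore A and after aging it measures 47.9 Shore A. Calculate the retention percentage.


Retention = aged / original * 100
= 47.9 / 77.0 * 100
= 62.2%

62.2%


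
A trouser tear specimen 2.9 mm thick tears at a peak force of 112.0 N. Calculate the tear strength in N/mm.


Tear strength = force / thickness
= 112.0 / 2.9
= 38.62 N/mm

38.62 N/mm


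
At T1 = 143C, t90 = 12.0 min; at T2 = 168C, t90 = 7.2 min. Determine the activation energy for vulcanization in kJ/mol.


T1 = 416.15 K, T2 = 441.15 K
1/T1 - 1/T2 = 1.3618e-04
ln(t1/t2) = ln(12.0/7.2) = 0.5108
Ea = 8.314 * 0.5108 / 1.3618e-04 = 31187.3783 J/mol
Ea = 31.19 kJ/mol

31.19 kJ/mol


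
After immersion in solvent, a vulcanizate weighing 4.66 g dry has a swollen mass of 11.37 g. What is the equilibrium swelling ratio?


Q = W_swollen / W_dry
Q = 11.37 / 4.66
Q = 2.44

Q = 2.44


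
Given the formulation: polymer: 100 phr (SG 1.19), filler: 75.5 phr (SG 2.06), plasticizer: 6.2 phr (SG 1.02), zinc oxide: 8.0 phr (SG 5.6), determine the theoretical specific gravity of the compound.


Sum of weights = 189.7
Volume contributions:
  polymer: 100/1.19 = 84.0336
  filler: 75.5/2.06 = 36.6505
  plasticizer: 6.2/1.02 = 6.0784
  zinc oxide: 8.0/5.6 = 1.4286
Sum of volumes = 128.1911
SG = 189.7 / 128.1911 = 1.48

SG = 1.48


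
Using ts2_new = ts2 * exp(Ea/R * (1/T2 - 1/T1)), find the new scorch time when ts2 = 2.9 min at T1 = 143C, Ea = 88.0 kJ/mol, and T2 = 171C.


Convert temperatures: T1 = 143 + 273.15 = 416.15 K, T2 = 171 + 273.15 = 444.15 K
ts2_new = 2.9 * exp(88000 / 8.314 * (1/444.15 - 1/416.15))
1/T2 - 1/T1 = -1.5149e-04
ts2_new = 0.58 min

0.58 min


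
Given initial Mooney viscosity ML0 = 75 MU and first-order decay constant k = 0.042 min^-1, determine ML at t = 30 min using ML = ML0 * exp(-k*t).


ML = ML0 * exp(-k * t)
ML = 75 * exp(-0.042 * 30)
ML = 75 * 0.2837
ML = 21.27 MU

21.27 MU


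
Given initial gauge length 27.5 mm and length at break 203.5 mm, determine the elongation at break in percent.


Elongation = (Lf - L0) / L0 * 100
= (203.5 - 27.5) / 27.5 * 100
= 176.0 / 27.5 * 100
= 640.0%

640.0%


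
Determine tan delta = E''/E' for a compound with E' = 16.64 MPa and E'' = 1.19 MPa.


tan delta = E'' / E'
= 1.19 / 16.64
= 0.0715

tan delta = 0.0715


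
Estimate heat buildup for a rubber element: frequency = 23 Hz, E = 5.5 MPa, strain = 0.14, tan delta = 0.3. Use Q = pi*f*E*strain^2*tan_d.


Q = pi * f * E * strain^2 * tan_d
= pi * 23 * 5.5 * 0.14^2 * 0.3
= pi * 23 * 5.5 * 0.0196 * 0.3
= 2.3368

Q = 2.3368


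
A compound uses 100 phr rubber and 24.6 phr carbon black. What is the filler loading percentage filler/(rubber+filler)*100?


Filler % = filler / (rubber + filler) * 100
= 24.6 / (100 + 24.6) * 100
= 24.6 / 124.6 * 100
= 19.74%

19.74%


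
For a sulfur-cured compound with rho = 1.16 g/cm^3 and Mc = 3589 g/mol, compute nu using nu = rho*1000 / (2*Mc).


nu = rho * 1000 / (2 * Mc)
nu = 1.16 * 1000 / (2 * 3589)
nu = 1160.0 / 7178
nu = 0.1616 mol/L

0.1616 mol/L


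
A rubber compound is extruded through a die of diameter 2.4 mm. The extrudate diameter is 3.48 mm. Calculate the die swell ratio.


Die swell ratio = D_extrudate / D_die
= 3.48 / 2.4
= 1.45

Die swell = 1.45


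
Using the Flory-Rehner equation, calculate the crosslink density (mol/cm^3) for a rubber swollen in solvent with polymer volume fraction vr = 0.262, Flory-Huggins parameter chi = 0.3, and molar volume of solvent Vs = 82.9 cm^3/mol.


ln(1 - vr) = ln(1 - 0.262) = -0.3038
Numerator = -((-0.3038) + 0.262 + 0.3 * 0.262^2) = 0.0212
Denominator = 82.9 * (0.262^(1/3) - 0.262/2) = 42.1864
nu = 0.0212 / 42.1864 = 5.0296e-04 mol/cm^3

5.0296e-04 mol/cm^3


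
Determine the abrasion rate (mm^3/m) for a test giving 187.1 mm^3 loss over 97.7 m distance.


Rate = volume_loss / distance
= 187.1 / 97.7
= 1.915 mm^3/m

1.915 mm^3/m


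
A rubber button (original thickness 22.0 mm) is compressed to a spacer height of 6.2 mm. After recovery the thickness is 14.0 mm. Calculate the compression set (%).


CS = (t0 - recovered) / (t0 - ts) * 100
= (22.0 - 14.0) / (22.0 - 6.2) * 100
= 8.0 / 15.8 * 100
= 50.6%

50.6%


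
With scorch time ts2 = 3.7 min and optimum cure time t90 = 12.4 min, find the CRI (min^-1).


CRI = 100 / (t90 - ts2)
= 100 / (12.4 - 3.7)
= 100 / 8.7
= 11.49 min^-1

11.49 min^-1


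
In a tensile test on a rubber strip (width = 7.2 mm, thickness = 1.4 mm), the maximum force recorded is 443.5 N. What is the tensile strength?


Area = width * thickness = 7.2 * 1.4 = 10.08 mm^2
TS = force / area = 443.5 / 10.08 = 44.0 MPa

44.0 MPa


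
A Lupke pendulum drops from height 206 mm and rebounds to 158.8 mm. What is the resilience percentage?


Resilience = h_rebound / h_drop * 100
= 158.8 / 206 * 100
= 77.1%

77.1%


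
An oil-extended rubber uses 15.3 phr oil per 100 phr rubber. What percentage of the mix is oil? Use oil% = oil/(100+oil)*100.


Oil % = oil / (100 + oil) * 100
= 15.3 / (100 + 15.3) * 100
= 15.3 / 115.3 * 100
= 13.27%

13.27%


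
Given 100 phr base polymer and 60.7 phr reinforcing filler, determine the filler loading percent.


Filler % = filler / (rubber + filler) * 100
= 60.7 / (100 + 60.7) * 100
= 60.7 / 160.7 * 100
= 37.77%

37.77%


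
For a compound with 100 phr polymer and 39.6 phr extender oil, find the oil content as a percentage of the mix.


Oil % = oil / (100 + oil) * 100
= 39.6 / (100 + 39.6) * 100
= 39.6 / 139.6 * 100
= 28.37%

28.37%


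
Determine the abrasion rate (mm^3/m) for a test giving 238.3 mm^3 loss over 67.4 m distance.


Rate = volume_loss / distance
= 238.3 / 67.4
= 3.536 mm^3/m

3.536 mm^3/m


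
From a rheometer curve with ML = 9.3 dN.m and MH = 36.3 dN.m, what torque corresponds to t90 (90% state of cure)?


M90 = ML + 0.9 * (MH - ML)
M90 = 9.3 + 0.9 * (36.3 - 9.3)
M90 = 9.3 + 0.9 * 27.0
M90 = 33.6 dN.m

33.6 dN.m


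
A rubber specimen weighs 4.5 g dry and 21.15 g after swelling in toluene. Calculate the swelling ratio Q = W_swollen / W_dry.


Q = W_swollen / W_dry
Q = 21.15 / 4.5
Q = 4.7

Q = 4.7


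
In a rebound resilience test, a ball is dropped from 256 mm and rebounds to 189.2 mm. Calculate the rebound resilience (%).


Resilience = h_rebound / h_drop * 100
= 189.2 / 256 * 100
= 73.9%

73.9%


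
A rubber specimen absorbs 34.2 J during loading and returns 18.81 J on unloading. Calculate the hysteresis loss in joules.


Hysteresis loss = loading - unloading
= 34.2 - 18.81
= 15.39 J

15.39 J


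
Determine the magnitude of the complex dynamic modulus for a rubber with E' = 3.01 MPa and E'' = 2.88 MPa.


|E*| = sqrt(E'^2 + E''^2)
= sqrt(3.01^2 + 2.88^2)
= sqrt(9.0601 + 8.2944)
= 4.166 MPa

4.166 MPa


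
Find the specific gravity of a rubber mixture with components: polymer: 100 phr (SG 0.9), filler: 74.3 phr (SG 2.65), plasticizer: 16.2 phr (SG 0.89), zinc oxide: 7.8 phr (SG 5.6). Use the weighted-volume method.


Sum of weights = 198.3
Volume contributions:
  polymer: 100/0.9 = 111.1111
  filler: 74.3/2.65 = 28.0377
  plasticizer: 16.2/0.89 = 18.2022
  zinc oxide: 7.8/5.6 = 1.3929
Sum of volumes = 158.7440
SG = 198.3 / 158.7440 = 1.249

SG = 1.249


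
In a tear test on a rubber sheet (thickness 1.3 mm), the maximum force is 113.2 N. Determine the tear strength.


Tear strength = force / thickness
= 113.2 / 1.3
= 87.08 N/mm

87.08 N/mm


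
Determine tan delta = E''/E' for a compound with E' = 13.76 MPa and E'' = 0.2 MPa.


tan delta = E'' / E'
= 0.2 / 13.76
= 0.0145

tan delta = 0.0145


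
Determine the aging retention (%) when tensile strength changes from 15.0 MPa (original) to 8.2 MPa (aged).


Retention = aged / original * 100
= 8.2 / 15.0 * 100
= 54.7%

54.7%


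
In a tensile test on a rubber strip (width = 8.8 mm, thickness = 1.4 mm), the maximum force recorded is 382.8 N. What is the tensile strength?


Area = width * thickness = 8.8 * 1.4 = 12.32 mm^2
TS = force / area = 382.8 / 12.32 = 31.07 MPa

31.07 MPa


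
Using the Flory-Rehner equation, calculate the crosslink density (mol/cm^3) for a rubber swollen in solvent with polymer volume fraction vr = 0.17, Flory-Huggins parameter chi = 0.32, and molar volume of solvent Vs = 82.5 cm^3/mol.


ln(1 - vr) = ln(1 - 0.17) = -0.1863
Numerator = -((-0.1863) + 0.17 + 0.32 * 0.17^2) = 0.0071
Denominator = 82.5 * (0.17^(1/3) - 0.17/2) = 38.6897
nu = 0.0071 / 38.6897 = 1.8304e-04 mol/cm^3

1.8304e-04 mol/cm^3


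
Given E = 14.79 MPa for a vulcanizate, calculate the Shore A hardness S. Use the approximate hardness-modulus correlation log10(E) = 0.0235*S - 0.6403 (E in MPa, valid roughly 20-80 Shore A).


log10(E) = 0.0235*S - 0.6403  =>  S = (log10(E) + 0.6403) / 0.0235
log10(14.79) = 1.169968
S = (1.169968 + 0.6403) / 0.0235 = 1.810268 / 0.0235
S = 77.0

Shore A = 77.0


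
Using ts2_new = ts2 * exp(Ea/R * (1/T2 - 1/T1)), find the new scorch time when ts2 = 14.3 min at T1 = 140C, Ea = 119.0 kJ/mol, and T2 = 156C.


Convert temperatures: T1 = 140 + 273.15 = 413.15 K, T2 = 156 + 273.15 = 429.15 K
ts2_new = 14.3 * exp(119000 / 8.314 * (1/429.15 - 1/413.15))
1/T2 - 1/T1 = -9.0241e-05
ts2_new = 3.93 min

3.93 min


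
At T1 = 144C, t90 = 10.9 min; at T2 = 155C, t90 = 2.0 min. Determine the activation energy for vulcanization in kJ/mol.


T1 = 417.15 K, T2 = 428.15 K
1/T1 - 1/T2 = 6.1589e-05
ln(t1/t2) = ln(10.9/2.0) = 1.6956
Ea = 8.314 * 1.6956 / 6.1589e-05 = 228893.2244 J/mol
Ea = 228.89 kJ/mol

228.89 kJ/mol


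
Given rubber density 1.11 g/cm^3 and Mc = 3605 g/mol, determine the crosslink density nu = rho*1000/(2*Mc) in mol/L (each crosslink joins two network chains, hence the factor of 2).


nu = rho * 1000 / (2 * Mc)
nu = 1.11 * 1000 / (2 * 3605)
nu = 1110.0 / 7210
nu = 0.1540 mol/L

0.1540 mol/L


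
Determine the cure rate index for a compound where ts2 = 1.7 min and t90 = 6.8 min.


CRI = 100 / (t90 - ts2)
= 100 / (6.8 - 1.7)
= 100 / 5.1
= 19.61 min^-1

19.61 min^-1


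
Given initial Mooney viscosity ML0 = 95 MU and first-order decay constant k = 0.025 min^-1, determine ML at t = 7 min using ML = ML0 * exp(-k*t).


ML = ML0 * exp(-k * t)
ML = 95 * exp(-0.025 * 7)
ML = 95 * 0.8395
ML = 79.75 MU

79.75 MU


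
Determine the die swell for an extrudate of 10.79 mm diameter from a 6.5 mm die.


Die swell ratio = D_extrudate / D_die
= 10.79 / 6.5
= 1.66

Die swell = 1.66


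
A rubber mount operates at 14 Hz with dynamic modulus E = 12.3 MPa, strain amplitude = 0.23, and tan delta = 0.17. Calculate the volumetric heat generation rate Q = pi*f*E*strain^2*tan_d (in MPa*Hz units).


Q = pi * f * E * strain^2 * tan_d
= pi * 14 * 12.3 * 0.23^2 * 0.17
= pi * 14 * 12.3 * 0.0529 * 0.17
= 4.8651

Q = 4.8651
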